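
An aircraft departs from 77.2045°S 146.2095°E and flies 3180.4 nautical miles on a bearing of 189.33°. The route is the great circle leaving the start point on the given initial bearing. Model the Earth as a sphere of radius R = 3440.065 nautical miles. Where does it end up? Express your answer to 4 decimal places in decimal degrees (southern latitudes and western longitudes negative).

latitude -49.6173°, longitude -22.2673°

Central angle δ = d/R = 0.924517 rad.
Start latitude φ₁ = -1.347473 rad; initial bearing θ = 3.304432 rad.
Destination latitude: φ₂ = arcsin( sin φ₁ cos δ + cos φ₁ sin δ cos θ ) = arcsin(-0.761734) = -49.6173°.
For the longitude increment, Δλ = atan2( sin θ sin δ cos φ₁, cos δ − sin φ₁ sin φ₂ ) = atan2(-0.028664, -0.140597) = -168.4768°.
Hence λ₂ = 146.2095° + -168.4768° = -22.2673°.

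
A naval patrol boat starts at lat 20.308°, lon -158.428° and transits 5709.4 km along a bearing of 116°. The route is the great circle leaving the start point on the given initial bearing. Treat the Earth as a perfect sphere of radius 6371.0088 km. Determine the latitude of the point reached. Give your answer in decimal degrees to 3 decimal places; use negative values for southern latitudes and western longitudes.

Central angle δ = d/R = 0.896153 rad.
With φ₁ = 20.308° = 0.354441 rad and θ = 116° = 2.024582 rad:
Applying the spherical law of cosines for sides, sin φ₂ = sin φ₁ cos δ + cos φ₁ sin δ cos θ = -0.104273, so φ₂ = -5.985°.
Δλ = atan2( sin θ sin δ cos φ₁ , cos δ − sin φ₁ sin φ₂ ) = atan2(0.658266, 0.660808) = 0.783470 rad = 44.890°.
λ₂ = -158.428° + 44.890° = -113.538°.

latitude -5.985°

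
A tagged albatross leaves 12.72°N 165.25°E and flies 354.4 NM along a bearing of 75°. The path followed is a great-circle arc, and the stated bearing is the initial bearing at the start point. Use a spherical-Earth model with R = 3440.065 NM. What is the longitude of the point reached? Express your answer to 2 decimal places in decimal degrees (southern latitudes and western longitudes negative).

δ = 354.4/3440.065 = 0.103021 rad (5.9027°).
Converting: φ₁ = 0.222006 rad, θ = 1.308997 rad.
Destination latitude: φ₂ = arcsin( sin φ₁ cos δ + cos φ₁ sin δ cos θ ) = arcsin(0.244983) = 14.18°.
Then Δλ = atan2(0.096897, 0.940756) = 0.102637 rad, from sin θ sin δ cos φ₁ over cos δ − sin φ₁ sin φ₂.
λ₂ = λ₁ + Δλ = 171.13°.

longitude 171.13°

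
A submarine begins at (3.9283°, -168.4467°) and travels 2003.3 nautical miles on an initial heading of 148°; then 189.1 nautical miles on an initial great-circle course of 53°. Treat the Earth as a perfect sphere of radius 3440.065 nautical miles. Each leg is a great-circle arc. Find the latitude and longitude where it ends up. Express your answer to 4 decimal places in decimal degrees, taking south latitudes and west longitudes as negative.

Apply the spherical direct solution leg by leg, carrying full precision between legs.
Leg 1: from (3.9283°, -168.4467°), δ = 2003.3/3440.065 = 0.582344 rad, θ = 148° → φ = -24.0855°, λ = -149.8297°.
Leg 2: from (-24.0855°, -149.8297°), δ = 189.1/3440.065 = 0.054970 rad, θ = 53° → φ = -22.1664°, λ = -147.1140°.

latitude -22.1664°, longitude -147.1140°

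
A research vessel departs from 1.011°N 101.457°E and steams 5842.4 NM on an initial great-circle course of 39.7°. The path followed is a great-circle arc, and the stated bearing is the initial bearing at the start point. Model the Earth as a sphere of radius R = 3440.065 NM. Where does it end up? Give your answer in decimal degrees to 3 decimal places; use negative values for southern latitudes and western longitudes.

Central angle δ = d/R = 1.698340 rad.
With φ₁ = 1.011° = 0.017645 rad and θ = 39.7° = 0.692896 rad:
Destination latitude: φ₂ = arcsin( sin φ₁ cos δ + cos φ₁ sin δ cos θ ) = arcsin(0.760787) = 49.534°.
For the longitude increment, Δλ = atan2( sin θ sin δ cos φ₁, cos δ − sin φ₁ sin φ₂ ) = atan2(0.633481, -0.140622) = 102.516°.
λ₂ = 101.457° + 102.516° = 203.973°, normalized to (−180°, 180°] → -156.027°.

latitude 49.534°, longitude -156.027°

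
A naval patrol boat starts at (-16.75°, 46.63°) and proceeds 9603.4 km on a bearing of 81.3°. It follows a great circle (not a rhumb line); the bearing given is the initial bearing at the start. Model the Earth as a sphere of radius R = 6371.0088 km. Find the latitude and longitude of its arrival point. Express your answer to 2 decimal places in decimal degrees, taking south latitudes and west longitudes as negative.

latitude 7.25°, longitude 130.60°

Central angle δ = d/R = 1.507359 rad.
Start latitude φ₁ = -0.292343 rad; initial bearing θ = 1.418953 rad.
sin φ₂ = sin φ₁ cos δ + cos φ₁ sin δ cos θ = (-0.288196)(0.063394) + (0.957571)(0.997989)(0.151261) = 0.126282
φ₂ = asin(0.126282) = 0.126620 rad = 7.25°.
Then Δλ = atan2(0.944649, 0.099788) = 1.465551 rad, from sin θ sin δ cos φ₁ over cos δ − sin φ₁ sin φ₂.
Hence λ₂ = 46.63° + 83.97° = 130.60°.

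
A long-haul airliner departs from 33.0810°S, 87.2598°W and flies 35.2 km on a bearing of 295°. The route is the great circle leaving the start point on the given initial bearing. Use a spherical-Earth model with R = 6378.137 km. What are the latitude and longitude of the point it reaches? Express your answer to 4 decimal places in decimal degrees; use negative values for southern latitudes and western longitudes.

latitude -32.9469°, longitude -87.6013°

δ = 35.2/6378.137 = 0.005519 rad (0.3162°).
Converting: φ₁ = -0.577372 rad, θ = 5.148721 rad.
Applying the spherical law of cosines for sides, sin φ₂ = sin φ₁ cos δ + cos φ₁ sin δ cos θ = -0.543862, so φ₂ = -32.9469°.
Δλ = atan2( sin θ sin δ cos φ₁ , cos δ − sin φ₁ sin φ₂ ) = atan2(-0.004191, 0.703132) = -0.005960 rad = -0.3415°.
λ₂ = -87.2598° + -0.3415° = -87.6013°.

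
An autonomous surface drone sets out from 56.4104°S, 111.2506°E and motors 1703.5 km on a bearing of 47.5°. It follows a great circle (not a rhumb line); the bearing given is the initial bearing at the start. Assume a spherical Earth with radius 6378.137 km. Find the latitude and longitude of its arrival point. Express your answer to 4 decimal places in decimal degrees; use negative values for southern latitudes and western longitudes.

latitude -44.8168°, longitude 127.1712°

Angular distance δ = d/R = 1703.5 / 6378.137 = 0.267084 rad.
Start latitude φ₁ = -0.984547 rad; initial bearing θ = 0.829031 rad.
Destination latitude: φ₂ = arcsin( sin φ₁ cos δ + cos φ₁ sin δ cos θ ) = arcsin(-0.704843) = -44.8168°.
Δλ = atan2( sin θ sin δ cos φ₁ , cos δ − sin φ₁ sin φ₂ ) = atan2(0.107651, 0.377395) = 0.277867 rad = 15.9206°.
Hence λ₂ = 111.2506° + 15.9206° = 127.1712°.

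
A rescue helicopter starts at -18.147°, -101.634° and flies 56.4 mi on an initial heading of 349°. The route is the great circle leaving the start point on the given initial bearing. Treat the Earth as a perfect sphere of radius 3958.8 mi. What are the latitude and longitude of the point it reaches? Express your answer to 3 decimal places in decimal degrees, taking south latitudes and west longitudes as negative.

latitude -17.346°, longitude -101.797°

Central angle δ = d/R = 0.014247 rad.
With φ₁ = -18.147° = -0.316725 rad and θ = 349° = 6.091199 rad:
Destination latitude: φ₂ = arcsin( sin φ₁ cos δ + cos φ₁ sin δ cos θ ) = arcsin(-0.298135) = -17.346°.
For the longitude increment, Δλ = atan2( sin θ sin δ cos φ₁, cos δ − sin φ₁ sin φ₂ ) = atan2(-0.002583, 0.907042) = -0.163°.
λ₂ = -101.634° + -0.163° = -101.797°.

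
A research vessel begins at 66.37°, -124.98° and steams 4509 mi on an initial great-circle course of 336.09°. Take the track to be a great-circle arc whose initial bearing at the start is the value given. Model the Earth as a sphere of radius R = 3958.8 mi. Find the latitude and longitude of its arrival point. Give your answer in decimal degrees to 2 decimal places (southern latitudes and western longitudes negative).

latitude 45.74°, longitude 86.85°

The arc subtends δ = 4509/3958.8 = 1.138982 rad at the centre.
Start latitude φ₁ = 1.158375 rad; initial bearing θ = 5.865877 rad.
Destination latitude: φ₂ = arcsin( sin φ₁ cos δ + cos φ₁ sin δ cos θ ) = arcsin(0.716224) = 45.74°.
For the longitude increment, Δλ = atan2( sin θ sin δ cos φ₁, cos δ − sin φ₁ sin φ₂ ) = atan2(-0.147544, -0.237651) = -148.17°.
λ₂ = -124.98° + -148.17° = -273.15°, normalized to (−180°, 180°] → 86.85°.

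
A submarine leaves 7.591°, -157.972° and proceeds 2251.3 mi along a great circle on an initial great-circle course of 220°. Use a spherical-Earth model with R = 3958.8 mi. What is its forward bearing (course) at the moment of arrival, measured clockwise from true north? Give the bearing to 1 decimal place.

The arc subtends δ = 2251.3/3958.8 = 0.568682 rad at the centre.
With φ₁ = 7.591° = 0.132488 rad and θ = 220° = 3.839724 rad:
sin φ₂ = sin φ₁ cos δ + cos φ₁ sin δ cos θ = (0.132101)(0.842611) + (0.991236)(0.538522)(-0.766044) = -0.297607
φ₂ = asin(-0.297607) = -0.302185 rad = -17.314°.
For the longitude increment, Δλ = atan2( sin θ sin δ cos φ₁, cos δ − sin φ₁ sin φ₂ ) = atan2(-0.343122, 0.881925) = -21.259°.
Hence λ₂ = -157.972° + -21.259° = -179.231°.
The forward bearing on arrival equals the back-azimuth from the destination plus 180°.
Back-azimuth from P₂ (-17.3°, -179.2°) to P₁ (7.6°, -158.0°), with Δλ' = λ₁ − λ₂ = 21.3°: atan2( sin Δλ' cos φ₁ , cos φ₂ sin φ₁ − sin φ₂ cos φ₁ cos Δλ' ) = 41.9°.
Final bearing = (41.9° + 180°) mod 360° = 221.9°.

final bearing 221.9°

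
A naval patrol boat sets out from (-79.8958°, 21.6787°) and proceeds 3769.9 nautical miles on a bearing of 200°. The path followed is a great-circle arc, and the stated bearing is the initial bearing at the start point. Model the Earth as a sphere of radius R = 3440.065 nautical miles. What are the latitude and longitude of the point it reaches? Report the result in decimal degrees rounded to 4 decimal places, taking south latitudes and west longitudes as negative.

The arc subtends δ = 3769.9/3440.065 = 1.095880 rad at the centre.
Start latitude φ₁ = -1.394445 rad; initial bearing θ = 3.490659 rad.
Destination latitude: φ₂ = arcsin( sin φ₁ cos δ + cos φ₁ sin δ cos θ ) = arcsin(-0.596786) = -36.6400°.
Then Δλ = atan2(-0.053363, -0.130266) = -2.752797 rad, from sin θ sin δ cos φ₁ over cos δ − sin φ₁ sin φ₂.
Hence λ₂ = 21.6787° + -157.7237° = -136.0450°.

latitude -36.6400°, longitude -136.0450°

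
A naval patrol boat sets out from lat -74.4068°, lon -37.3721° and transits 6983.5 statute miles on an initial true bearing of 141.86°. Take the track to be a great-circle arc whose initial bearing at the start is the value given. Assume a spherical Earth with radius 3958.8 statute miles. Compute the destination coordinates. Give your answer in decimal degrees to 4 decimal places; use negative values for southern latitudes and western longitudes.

The arc subtends δ = 6983.5/3958.8 = 1.764045 rad at the centre.
With φ₁ = -74.4068° = -1.298644 rad and θ = 141.86° = 2.475924 rad:
Applying the spherical law of cosines for sides, sin φ₂ = sin φ₁ cos δ + cos φ₁ sin δ cos θ = -0.022502, so φ₂ = -1.2894°.
For the longitude increment, Δλ = atan2( sin θ sin δ cos φ₁, cos δ − sin φ₁ sin φ₂ ) = atan2(0.162920, -0.213721) = 142.6817°.
Hence λ₂ = -37.3721° + 142.6817° = 105.3096°.

latitude -1.2894°, longitude 105.3096°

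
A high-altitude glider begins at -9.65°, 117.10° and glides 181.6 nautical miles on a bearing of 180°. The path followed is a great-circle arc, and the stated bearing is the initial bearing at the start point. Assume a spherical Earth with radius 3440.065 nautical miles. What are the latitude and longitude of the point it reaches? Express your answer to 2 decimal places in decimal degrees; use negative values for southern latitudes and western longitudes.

latitude -12.67°, longitude 117.10°

δ = 181.6/3440.065 = 0.052790 rad (3.0246°).
Converting: φ₁ = -0.168424 rad, θ = 3.141593 rad.
Applying the spherical law of cosines for sides, sin φ₂ = sin φ₁ cos δ + cos φ₁ sin δ cos θ = -0.219414, so φ₂ = -12.67°.
For the longitude increment, Δλ = atan2( sin θ sin δ cos φ₁, cos δ − sin φ₁ sin φ₂ ) = atan2(0.000000, 0.961827) = 0.00°.
λ₂ = λ₁ + Δλ = 117.10°.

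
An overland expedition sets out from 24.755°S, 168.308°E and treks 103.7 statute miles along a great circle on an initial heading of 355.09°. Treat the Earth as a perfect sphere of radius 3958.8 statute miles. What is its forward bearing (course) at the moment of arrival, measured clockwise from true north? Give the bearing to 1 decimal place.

final bearing 355.1°

Angular distance δ = d/R = 103.7 / 3958.8 = 0.026195 rad.
Start latitude φ₁ = -0.432056 rad; initial bearing θ = 6.197490 rad.
Applying the spherical law of cosines for sides, sin φ₂ = sin φ₁ cos δ + cos φ₁ sin δ cos θ = -0.394898, so φ₂ = -23.260°.
Then Δλ = atan2(-0.002036, 0.834298) = -0.002440 rad, from sin θ sin δ cos φ₁ over cos δ − sin φ₁ sin φ₂.
λ₂ = λ₁ + Δλ = 168.168°.
The forward bearing on arrival equals the back-azimuth from the destination plus 180°.
Back-azimuth from P₂ (-23.3°, 168.2°) to P₁ (-24.8°, 168.3°), with Δλ' = λ₁ − λ₂ = 0.1°: atan2( sin Δλ' cos φ₁ , cos φ₂ sin φ₁ − sin φ₂ cos φ₁ cos Δλ' ) = 175.1°.
Final bearing = (175.1° + 180°) mod 360° = 355.1°.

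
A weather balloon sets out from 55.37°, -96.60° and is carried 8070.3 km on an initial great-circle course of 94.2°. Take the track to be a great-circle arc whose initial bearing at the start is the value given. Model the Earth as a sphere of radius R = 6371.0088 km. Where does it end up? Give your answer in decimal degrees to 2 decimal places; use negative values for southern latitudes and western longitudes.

Central angle δ = d/R = 1.266722 rad.
Converting: φ₁ = 0.966389 rad, θ = 1.644100 rad.
Destination latitude: φ₂ = arcsin( sin φ₁ cos δ + cos φ₁ sin δ cos θ ) = arcsin(0.206656) = 11.93°.
Then Δλ = atan2(0.540749, 0.129365) = 1.335976 rad, from sin θ sin δ cos φ₁ over cos δ − sin φ₁ sin φ₂.
λ₂ = -96.60° + 76.55° = -20.05°.

latitude 11.93°, longitude -20.05°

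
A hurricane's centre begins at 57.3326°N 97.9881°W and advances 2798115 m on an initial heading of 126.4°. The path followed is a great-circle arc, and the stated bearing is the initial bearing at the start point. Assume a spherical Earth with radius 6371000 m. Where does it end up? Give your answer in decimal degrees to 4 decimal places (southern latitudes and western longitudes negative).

Angular distance δ = d/R = 2798115 / 6371000 = 0.439196 rad.
Start latitude φ₁ = 1.000643 rad; initial bearing θ = 2.206096 rad.
Applying the spherical law of cosines for sides, sin φ₂ = sin φ₁ cos δ + cos φ₁ sin δ cos θ = 0.625727, so φ₂ = 38.7356°.
Δλ = atan2( sin θ sin δ cos φ₁ , cos δ − sin φ₁ sin φ₂ ) = atan2(0.184733, 0.378346) = 0.454217 rad = 26.0247°.
λ₂ = λ₁ + Δλ = -71.9634°.

latitude 38.7356°, longitude -71.9634°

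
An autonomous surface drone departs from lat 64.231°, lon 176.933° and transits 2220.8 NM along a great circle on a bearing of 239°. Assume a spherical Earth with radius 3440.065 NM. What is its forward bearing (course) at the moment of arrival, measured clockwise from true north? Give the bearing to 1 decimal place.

final bearing 207.3°

The arc subtends δ = 2220.8/3440.065 = 0.645569 rad at the centre.
Converting: φ₁ = 1.121042 rad, θ = 4.171337 rad.
Destination latitude: φ₂ = arcsin( sin φ₁ cos δ + cos φ₁ sin δ cos θ ) = arcsin(0.584608) = 35.775°.
For the longitude increment, Δλ = atan2( sin θ sin δ cos φ₁, cos δ − sin φ₁ sin φ₂ ) = atan2(-0.224205, 0.272286) = -39.469°.
Hence λ₂ = 176.933° + -39.469° = 137.464°.
The forward bearing on arrival equals the back-azimuth from the destination plus 180°.
Back-azimuth from P₂ (35.8°, 137.5°) to P₁ (64.2°, 176.9°), with Δλ' = λ₁ − λ₂ = 39.5°: atan2( sin Δλ' cos φ₁ , cos φ₂ sin φ₁ − sin φ₂ cos φ₁ cos Δλ' ) = 27.3°.
Final bearing = (27.3° + 180°) mod 360° = 207.3°.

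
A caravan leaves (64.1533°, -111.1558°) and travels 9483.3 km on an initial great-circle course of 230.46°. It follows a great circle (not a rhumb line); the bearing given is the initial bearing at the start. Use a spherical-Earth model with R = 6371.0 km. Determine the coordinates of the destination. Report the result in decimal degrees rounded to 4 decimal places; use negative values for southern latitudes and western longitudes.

latitude -11.6910°, longitude -162.8629°

δ = 9483.3/6371 = 1.488510 rad (85.2854°).
Converting: φ₁ = 1.119686 rad, θ = 4.022286 rad.
Applying the spherical law of cosines for sides, sin φ₂ = sin φ₁ cos δ + cos φ₁ sin δ cos θ = -0.202633, so φ₂ = -11.6910°.
For the longitude increment, Δλ = atan2( sin θ sin δ cos φ₁, cos δ − sin φ₁ sin φ₂ ) = atan2(-0.335070, 0.264555) = -51.7071°.
Hence λ₂ = -111.1558° + -51.7071° = -162.8629°.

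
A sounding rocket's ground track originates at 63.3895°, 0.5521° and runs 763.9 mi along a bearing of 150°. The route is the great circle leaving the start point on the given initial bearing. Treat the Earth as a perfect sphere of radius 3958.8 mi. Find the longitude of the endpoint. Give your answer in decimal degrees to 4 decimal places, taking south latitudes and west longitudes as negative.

longitude 9.8122°

Angular distance δ = d/R = 763.9 / 3958.8 = 0.192963 rad.
Converting: φ₁ = 1.106355 rad, θ = 2.617994 rad.
sin φ₂ = sin φ₁ cos δ + cos φ₁ sin δ cos θ = (0.894072)(0.981440) + (0.447923)(0.191767)(-0.866025) = 0.803090
φ₂ = asin(0.803090) = 0.932462 rad = 53.4262°.
Δλ = atan2( sin θ sin δ cos φ₁ , cos δ − sin φ₁ sin φ₂ ) = atan2(0.042948, 0.263420) = 0.161620 rad = 9.2601°.
λ₂ = 0.5521° + 9.2601° = 9.8122°.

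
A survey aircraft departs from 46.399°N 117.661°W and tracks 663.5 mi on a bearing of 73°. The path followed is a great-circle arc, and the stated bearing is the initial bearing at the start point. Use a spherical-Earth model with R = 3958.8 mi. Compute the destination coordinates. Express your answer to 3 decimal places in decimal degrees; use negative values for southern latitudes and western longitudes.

δ = 663.5/3958.8 = 0.167601 rad (9.6028°).
Start latitude φ₁ = 0.809815 rad; initial bearing θ = 1.274090 rad.
Applying the spherical law of cosines for sides, sin φ₂ = sin φ₁ cos δ + cos φ₁ sin δ cos θ = 0.747648, so φ₂ = 48.387°.
Then Δλ = atan2(0.110016, 0.444571) = 0.242592 rad, from sin θ sin δ cos φ₁ over cos δ − sin φ₁ sin φ₂.
Hence λ₂ = -117.661° + 13.899° = -103.762°.

latitude 48.387°, longitude -103.762°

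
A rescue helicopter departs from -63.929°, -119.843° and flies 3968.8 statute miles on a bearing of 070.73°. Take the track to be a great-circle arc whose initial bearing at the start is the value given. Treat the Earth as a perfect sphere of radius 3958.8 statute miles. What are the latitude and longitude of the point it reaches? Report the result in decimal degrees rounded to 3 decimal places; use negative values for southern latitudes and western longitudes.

latitude -21.172°, longitude -61.281°

Angular distance δ = d/R = 3968.8 / 3958.8 = 1.002526 rad.
With φ₁ = -63.929° = -1.115772 rad and θ = 70.73° = 1.234471 rad:
Destination latitude: φ₂ = arcsin( sin φ₁ cos δ + cos φ₁ sin δ cos θ ) = arcsin(-0.361172) = -21.172°.
Δλ = atan2( sin θ sin δ cos φ₁ , cos δ − sin φ₁ sin φ₂ ) = atan2(0.349659, 0.213752) = 1.022099 rad = 58.562°.
λ₂ = λ₁ + Δλ = -61.281°.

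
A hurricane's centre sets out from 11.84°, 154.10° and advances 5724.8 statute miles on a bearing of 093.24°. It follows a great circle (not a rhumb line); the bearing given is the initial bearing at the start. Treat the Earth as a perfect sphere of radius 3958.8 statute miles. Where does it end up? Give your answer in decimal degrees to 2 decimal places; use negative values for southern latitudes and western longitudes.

Angular distance δ = d/R = 5724.8 / 3958.8 = 1.446095 rad.
Converting: φ₁ = 0.206647 rad, θ = 1.627345 rad.
Applying the spherical law of cosines for sides, sin φ₂ = sin φ₁ cos δ + cos φ₁ sin δ cos θ = -0.029367, so φ₂ = -1.68°.
For the longitude increment, Δλ = atan2( sin θ sin δ cos φ₁, cos δ − sin φ₁ sin φ₂ ) = atan2(0.969572, 0.130404) = 82.34°.
λ₂ = 154.10° + 82.34° = 236.44°, normalized to (−180°, 180°] → -123.56°.

latitude -1.68°, longitude -123.56°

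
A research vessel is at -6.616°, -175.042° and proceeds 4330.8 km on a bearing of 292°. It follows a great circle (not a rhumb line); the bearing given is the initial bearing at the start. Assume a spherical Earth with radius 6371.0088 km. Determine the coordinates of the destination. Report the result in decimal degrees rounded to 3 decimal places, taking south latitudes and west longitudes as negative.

The arc subtends δ = 4330.8/6371.0088 = 0.679767 rad at the centre.
Start latitude φ₁ = -0.115471 rad; initial bearing θ = 5.096361 rad.
Applying the spherical law of cosines for sides, sin φ₂ = sin φ₁ cos δ + cos φ₁ sin δ cos θ = 0.144309, so φ₂ = 8.297°.
Δλ = atan2( sin θ sin δ cos φ₁ , cos δ − sin φ₁ sin φ₂ ) = atan2(-0.578957, 0.794346) = -0.629826 rad = -36.086°.
λ₂ = -175.042° + -36.086° = -211.128°, normalized to (−180°, 180°] → 148.872°.

latitude 8.297°, longitude 148.872°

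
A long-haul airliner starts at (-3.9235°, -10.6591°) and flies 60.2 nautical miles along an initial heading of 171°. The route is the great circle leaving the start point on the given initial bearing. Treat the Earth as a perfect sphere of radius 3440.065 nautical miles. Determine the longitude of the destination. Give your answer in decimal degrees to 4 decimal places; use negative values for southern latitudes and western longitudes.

longitude -10.5017°

δ = 60.2/3440.065 = 0.017500 rad (1.0027°).
Start latitude φ₁ = -0.068478 rad; initial bearing θ = 2.984513 rad.
sin φ₂ = sin φ₁ cos δ + cos φ₁ sin δ cos θ = (-0.068424)(0.999847) + (0.997656)(0.017499)(-0.987688) = -0.085657
φ₂ = asin(-0.085657) = -0.085762 rad = -4.9138°.
Δλ = atan2( sin θ sin δ cos φ₁ , cos δ − sin φ₁ sin φ₂ ) = atan2(0.002731, 0.993986) = 0.002748 rad = 0.1574°.
λ₂ = λ₁ + Δλ = -10.5017°.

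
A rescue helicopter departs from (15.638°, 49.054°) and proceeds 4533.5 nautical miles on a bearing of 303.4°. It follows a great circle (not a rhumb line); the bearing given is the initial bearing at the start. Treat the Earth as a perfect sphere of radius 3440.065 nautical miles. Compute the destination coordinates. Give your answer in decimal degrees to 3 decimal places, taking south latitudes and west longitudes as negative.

latitude 35.499°, longitude -34.080°

The arc subtends δ = 4533.5/3440.065 = 1.317853 rad at the centre.
Converting: φ₁ = 0.272935 rad, θ = 5.295329 rad.
Applying the spherical law of cosines for sides, sin φ₂ = sin φ₁ cos δ + cos φ₁ sin δ cos θ = 0.580695, so φ₂ = 35.499°.
Then Δλ = atan2(-0.778364, 0.093724) = -1.450962 rad, from sin θ sin δ cos φ₁ over cos δ − sin φ₁ sin φ₂.
λ₂ = 49.054° + -83.134° = -34.080°.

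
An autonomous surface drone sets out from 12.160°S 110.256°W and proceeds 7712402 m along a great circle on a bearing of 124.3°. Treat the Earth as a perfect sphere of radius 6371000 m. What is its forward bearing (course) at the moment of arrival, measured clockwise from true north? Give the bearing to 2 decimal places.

Central angle δ = d/R = 1.210548 rad.
Start latitude φ₁ = -0.212232 rad; initial bearing θ = 2.169444 rad.
Applying the spherical law of cosines for sides, sin φ₂ = sin φ₁ cos δ + cos φ₁ sin δ cos θ = -0.589774, so φ₂ = -36.141°.
For the longitude increment, Δλ = atan2( sin θ sin δ cos φ₁, cos δ − sin φ₁ sin φ₂ ) = atan2(0.755725, 0.228275) = 73.192°.
λ₂ = λ₁ + Δλ = -37.064°.
The forward bearing on arrival equals the back-azimuth from the destination plus 180°.
Back-azimuth from P₂ (-36.14°, -37.06°) to P₁ (-12.16°, -110.26°), with Δλ' = λ₁ − λ₂ = -73.19°: atan2( sin Δλ' cos φ₁ , cos φ₂ sin φ₁ − sin φ₂ cos φ₁ cos Δλ' ) = 269.79°.
Final bearing = (269.79° + 180°) mod 360° = 89.79°.

final bearing 89.79°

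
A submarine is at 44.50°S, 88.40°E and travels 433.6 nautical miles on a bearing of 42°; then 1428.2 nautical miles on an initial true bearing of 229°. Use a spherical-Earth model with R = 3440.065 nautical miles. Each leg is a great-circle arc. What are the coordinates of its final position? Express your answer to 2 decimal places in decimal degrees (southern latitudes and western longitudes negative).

latitude -51.36°, longitude 65.43°

Apply the spherical direct solution leg by leg, carrying full precision between legs.
Leg 1: from (-44.50°, 88.40°), δ = 433.6/3440.065 = 0.126044 rad, θ = 42° → φ = -38.96°, λ = 94.61°.
Leg 2: from (-38.96°, 94.61°), δ = 1428.2/3440.065 = 0.415167 rad, θ = 229° → φ = -51.36°, λ = 65.43°.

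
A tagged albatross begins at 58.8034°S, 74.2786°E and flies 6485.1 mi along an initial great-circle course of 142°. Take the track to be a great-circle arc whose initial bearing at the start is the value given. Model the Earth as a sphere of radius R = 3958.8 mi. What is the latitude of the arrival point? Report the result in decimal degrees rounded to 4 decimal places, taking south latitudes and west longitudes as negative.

latitude -20.4675°

δ = 6485.1/3958.8 = 1.638148 rad (93.8590°).
Start latitude φ₁ = -1.026313 rad; initial bearing θ = 2.478368 rad.
Applying the spherical law of cosines for sides, sin φ₂ = sin φ₁ cos δ + cos φ₁ sin δ cos θ = -0.349677, so φ₂ = -20.4675°.
Δλ = atan2( sin θ sin δ cos φ₁ , cos δ − sin φ₁ sin φ₂ ) = atan2(0.318175, -0.366412) = 2.426540 rad = 139.0305°.
λ₂ = 74.2786° + 139.0305° = 213.3091°, normalized to (−180°, 180°] → -146.6909°.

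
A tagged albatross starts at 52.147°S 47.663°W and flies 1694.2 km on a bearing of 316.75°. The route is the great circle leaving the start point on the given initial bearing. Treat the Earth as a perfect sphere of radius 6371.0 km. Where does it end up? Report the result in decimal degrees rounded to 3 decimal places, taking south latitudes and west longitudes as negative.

latitude -40.119°, longitude -61.282°

δ = 1694.2/6371 = 0.265924 rad (15.2363°).
Start latitude φ₁ = -0.910137 rad; initial bearing θ = 5.528330 rad.
Applying the spherical law of cosines for sides, sin φ₂ = sin φ₁ cos δ + cos φ₁ sin δ cos θ = -0.644374, so φ₂ = -40.119°.
Δλ = atan2( sin θ sin δ cos φ₁ , cos δ − sin φ₁ sin φ₂ ) = atan2(-0.110496, 0.456061) = -0.237702 rad = -13.619°.
λ₂ = λ₁ + Δλ = -61.282°.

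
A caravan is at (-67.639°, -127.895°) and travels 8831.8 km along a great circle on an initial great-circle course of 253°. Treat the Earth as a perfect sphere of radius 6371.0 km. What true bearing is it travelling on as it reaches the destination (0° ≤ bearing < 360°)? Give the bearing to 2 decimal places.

δ = 8831.8/6371 = 1.386250 rad (79.4263°).
With φ₁ = -67.639° = -1.180523 rad and θ = 253° = 4.415683 rad:
sin φ₂ = sin φ₁ cos δ + cos φ₁ sin δ cos θ = (-0.924805)(0.183500) + (0.380441)(0.983020)(-0.292372) = -0.279044
φ₂ = asin(-0.279044) = -0.282798 rad = -16.203°.
Then Δλ = atan2(-0.357640, -0.074561) = -1.776332 rad, from sin θ sin δ cos φ₁ over cos δ − sin φ₁ sin φ₂.
λ₂ = -127.895° + -101.776° = -229.671°, normalized to (−180°, 180°] → 130.329°.
The forward bearing on arrival equals the back-azimuth from the destination plus 180°.
Back-azimuth from P₂ (-16.20°, 130.33°) to P₁ (-67.64°, -127.89°), with Δλ' = λ₁ − λ₂ = -258.22°: atan2( sin Δλ' cos φ₁ , cos φ₂ sin φ₁ − sin φ₂ cos φ₁ cos Δλ' ) = 157.74°.
Final bearing = (157.74° + 180°) mod 360° = 337.74°.

final bearing 337.74°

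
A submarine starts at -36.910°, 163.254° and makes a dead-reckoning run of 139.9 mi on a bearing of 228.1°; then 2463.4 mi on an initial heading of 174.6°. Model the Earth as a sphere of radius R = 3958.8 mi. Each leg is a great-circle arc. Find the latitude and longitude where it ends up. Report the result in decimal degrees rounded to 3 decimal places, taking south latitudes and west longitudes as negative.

Apply the spherical direct solution leg by leg, carrying full precision between legs.
Leg 1: from (-36.910°, 163.254°), δ = 139.9/3958.8 = 0.035339 rad, θ = 228.1° → φ = -38.247°, λ = 161.335°.
Leg 2: from (-38.247°, 161.335°), δ = 2463.4/3958.8 = 0.622259 rad, θ = 174.6° → φ = -73.485°, λ = 172.461°.

latitude -73.485°, longitude 172.461°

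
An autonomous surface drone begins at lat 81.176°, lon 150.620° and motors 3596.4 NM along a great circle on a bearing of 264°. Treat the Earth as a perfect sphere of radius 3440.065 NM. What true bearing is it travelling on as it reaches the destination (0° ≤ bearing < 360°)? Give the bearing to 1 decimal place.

Central angle δ = d/R = 1.045445 rad.
Converting: φ₁ = 1.416788 rad, θ = 4.607669 rad.
Applying the spherical law of cosines for sides, sin φ₂ = sin φ₁ cos δ + cos φ₁ sin δ cos θ = 0.481708, so φ₂ = 28.797°.
For the longitude increment, Δλ = atan2( sin θ sin δ cos φ₁, cos δ − sin φ₁ sin φ₂ ) = atan2(-0.131986, 0.025510) = -79.061°.
Hence λ₂ = 150.620° + -79.061° = 71.559°.
The forward bearing on arrival equals the back-azimuth from the destination plus 180°.
Back-azimuth from P₂ (28.8°, 71.6°) to P₁ (81.2°, 150.6°), with Δλ' = λ₁ − λ₂ = 79.1°: atan2( sin Δλ' cos φ₁ , cos φ₂ sin φ₁ − sin φ₂ cos φ₁ cos Δλ' ) = 10.0°.
Final bearing = (10.0° + 180°) mod 360° = 190.0°.

final bearing 190.0°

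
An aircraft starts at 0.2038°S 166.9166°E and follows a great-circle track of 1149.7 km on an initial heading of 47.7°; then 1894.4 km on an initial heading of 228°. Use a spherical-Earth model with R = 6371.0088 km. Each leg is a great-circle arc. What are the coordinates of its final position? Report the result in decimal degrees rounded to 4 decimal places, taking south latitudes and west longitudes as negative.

latitude -4.7349°, longitude 161.9789°

Apply the spherical direct solution leg by leg, carrying full precision between legs.
Leg 1: from (-0.2038°, 166.9166°), δ = 1149.7/6371.0088 = 0.180458 rad, θ = 47.7° → φ = 6.7359°, λ = 174.5984°.
Leg 2: from (6.7359°, 174.5984°), δ = 1894.4/6371.0088 = 0.297347 rad, θ = 228° → φ = -4.7349°, λ = 161.9789°.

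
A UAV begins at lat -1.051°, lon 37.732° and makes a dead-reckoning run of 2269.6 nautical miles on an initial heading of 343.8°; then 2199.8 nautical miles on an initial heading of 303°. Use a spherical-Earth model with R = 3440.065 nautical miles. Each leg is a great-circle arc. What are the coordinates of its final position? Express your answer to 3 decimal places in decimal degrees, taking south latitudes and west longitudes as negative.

Apply the spherical direct solution leg by leg, carrying full precision between legs.
Leg 1: from (-1.051°, 37.732°), δ = 2269.6/3440.065 = 0.659755 rad, θ = 343.8° → φ = 35.029°, λ = 25.678°.
Leg 2: from (35.029°, 25.678°), δ = 2199.8/3440.065 = 0.639465 rad, θ = 303° → φ = 46.613°, λ = -21.090°.

latitude 46.613°, longitude -21.090°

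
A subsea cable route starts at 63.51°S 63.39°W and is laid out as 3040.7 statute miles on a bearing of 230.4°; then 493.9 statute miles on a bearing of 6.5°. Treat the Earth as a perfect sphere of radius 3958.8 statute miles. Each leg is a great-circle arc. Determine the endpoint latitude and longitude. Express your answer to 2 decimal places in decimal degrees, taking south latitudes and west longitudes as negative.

latitude -50.16°, longitude -160.16°

Apply the spherical direct solution leg by leg, carrying full precision between legs.
Leg 1: from (-63.51°, -63.39°), δ = 3040.7/3958.8 = 0.768086 rad, θ = 230.4° → φ = -57.27°, λ = -161.42°.
Leg 2: from (-57.27°, -161.42°), δ = 493.9/3958.8 = 0.124760 rad, θ = 6.5° → φ = -50.16°, λ = -160.16°.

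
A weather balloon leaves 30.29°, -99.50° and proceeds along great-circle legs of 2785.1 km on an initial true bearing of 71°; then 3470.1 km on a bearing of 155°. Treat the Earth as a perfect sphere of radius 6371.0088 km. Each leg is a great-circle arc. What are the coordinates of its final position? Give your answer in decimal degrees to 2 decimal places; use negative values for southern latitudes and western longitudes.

latitude 6.24°, longitude -57.46°

Apply the spherical direct solution leg by leg, carrying full precision between legs.
Leg 1: from (30.29°, -99.50°), δ = 2785.1/6371.0088 = 0.437152 rad, θ = 71° → φ = 35.17°, λ = -70.18°.
Leg 2: from (35.17°, -70.18°), δ = 3470.1/6371.0088 = 0.544670 rad, θ = 155° → φ = 6.24°, λ = -57.46°.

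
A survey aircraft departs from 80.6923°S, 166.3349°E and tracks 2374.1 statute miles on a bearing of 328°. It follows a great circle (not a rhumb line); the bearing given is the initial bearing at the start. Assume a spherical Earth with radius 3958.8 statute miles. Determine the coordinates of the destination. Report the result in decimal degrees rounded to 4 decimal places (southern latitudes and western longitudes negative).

latitude -47.4954°, longitude 140.0611°

δ = 2374.1/3958.8 = 0.599702 rad (34.3604°).
Start latitude φ₁ = -1.408346 rad; initial bearing θ = 5.724680 rad.
sin φ₂ = sin φ₁ cos δ + cos φ₁ sin δ cos θ = (-0.986834)(0.825504) + (0.161736)(0.564396)(0.848048) = -0.737223
φ₂ = asin(-0.737223) = -0.828950 rad = -47.4954°.
For the longitude increment, Δλ = atan2( sin θ sin δ cos φ₁, cos δ − sin φ₁ sin φ₂ ) = atan2(-0.048373, 0.097988) = -26.2738°.
λ₂ = 166.3349° + -26.2738° = 140.0611°.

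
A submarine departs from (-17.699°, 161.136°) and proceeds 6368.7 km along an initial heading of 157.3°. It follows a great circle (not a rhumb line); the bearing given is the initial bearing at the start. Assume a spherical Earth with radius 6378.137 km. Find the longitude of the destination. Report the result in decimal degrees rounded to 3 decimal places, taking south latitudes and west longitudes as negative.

δ = 6368.7/6378.137 = 0.998520 rad (57.2110°).
With φ₁ = -17.699° = -0.308906 rad and θ = 157.3° = 2.745403 rad:
Destination latitude: φ₂ = arcsin( sin φ₁ cos δ + cos φ₁ sin δ cos θ ) = arcsin(-0.903480) = -64.619°.
For the longitude increment, Δλ = atan2( sin θ sin δ cos φ₁, cos δ − sin φ₁ sin φ₂ ) = atan2(0.309064, 0.266874) = 49.190°.
λ₂ = 161.136° + 49.190° = 210.326°, normalized to (−180°, 180°] → -149.674°.

longitude -149.674°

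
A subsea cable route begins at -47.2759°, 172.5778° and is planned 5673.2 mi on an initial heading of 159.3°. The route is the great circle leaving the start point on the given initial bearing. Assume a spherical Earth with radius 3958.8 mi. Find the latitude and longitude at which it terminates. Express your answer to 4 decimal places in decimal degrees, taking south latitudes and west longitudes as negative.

Central angle δ = d/R = 1.433061 rad.
Start latitude φ₁ = -0.825120 rad; initial bearing θ = 2.780309 rad.
sin φ₂ = sin φ₁ cos δ + cos φ₁ sin δ cos θ = (-0.734629)(0.137301) + (0.678469)(0.990529)(-0.935444) = -0.729524
φ₂ = asin(-0.729524) = -0.817626 rad = -46.8465°.
Then Δλ = atan2(0.237550, -0.398629) = 2.604180 rad, from sin θ sin δ cos φ₁ over cos δ − sin φ₁ sin φ₂.
λ₂ = 172.5778° + 149.2085° = 321.7863°, normalized to (−180°, 180°] → -38.2137°.

latitude -46.8465°, longitude -38.2137°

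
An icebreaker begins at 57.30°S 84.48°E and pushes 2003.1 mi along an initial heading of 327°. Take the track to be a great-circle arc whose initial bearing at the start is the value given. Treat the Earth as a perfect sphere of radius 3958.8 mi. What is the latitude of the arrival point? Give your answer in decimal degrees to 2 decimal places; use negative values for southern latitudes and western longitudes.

latitude -31.10°

Central angle δ = d/R = 0.505987 rad.
Converting: φ₁ = -1.000074 rad, θ = 5.707227 rad.
Destination latitude: φ₂ = arcsin( sin φ₁ cos δ + cos φ₁ sin δ cos θ ) = arcsin(-0.516470) = -31.10°.
Then Δλ = atan2(-0.142608, 0.440081) = -0.313371 rad, from sin θ sin δ cos φ₁ over cos δ − sin φ₁ sin φ₂.
Hence λ₂ = 84.48° + -17.95° = 66.53°.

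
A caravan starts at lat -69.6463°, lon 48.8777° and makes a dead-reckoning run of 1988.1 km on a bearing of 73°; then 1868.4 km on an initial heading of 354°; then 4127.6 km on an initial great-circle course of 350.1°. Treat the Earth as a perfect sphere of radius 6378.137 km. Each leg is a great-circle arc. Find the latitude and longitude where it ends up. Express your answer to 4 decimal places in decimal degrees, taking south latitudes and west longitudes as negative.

Apply the spherical direct solution leg by leg, carrying full precision between legs.
Leg 1: from (-69.6463°, 48.8777°), δ = 1988.1/6378.137 = 0.311705 rad, θ = 73° → φ = -59.4513°, λ = 84.1188°.
Leg 2: from (-59.4513°, 84.1188°), δ = 1868.4/6378.137 = 0.292938 rad, θ = 354° → φ = -42.7298°, λ = 81.7638°.
Leg 3: from (-42.7298°, 81.7638°), δ = 4127.6/6378.137 = 0.647148 rad, θ = 350.1° → φ = -6.0308°, λ = 75.7807°.

latitude -6.0308°, longitude 75.7807°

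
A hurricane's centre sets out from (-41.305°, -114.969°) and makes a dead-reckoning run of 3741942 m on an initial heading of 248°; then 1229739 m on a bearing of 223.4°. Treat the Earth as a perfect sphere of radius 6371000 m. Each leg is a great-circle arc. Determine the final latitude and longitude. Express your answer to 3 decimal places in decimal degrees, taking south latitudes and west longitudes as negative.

Apply the spherical direct solution leg by leg, carrying full precision between legs.
Leg 1: from (-41.305°, -114.969°), δ = 3741942/6371000 = 0.587340 rad, θ = 248° → φ = -44.861°, λ = -161.427°.
Leg 2: from (-44.861°, -161.427°), δ = 1229739/6371000 = 0.193021 rad, θ = 223.4° → φ = -52.287°, λ = -173.870°.

latitude -52.287°, longitude -173.870°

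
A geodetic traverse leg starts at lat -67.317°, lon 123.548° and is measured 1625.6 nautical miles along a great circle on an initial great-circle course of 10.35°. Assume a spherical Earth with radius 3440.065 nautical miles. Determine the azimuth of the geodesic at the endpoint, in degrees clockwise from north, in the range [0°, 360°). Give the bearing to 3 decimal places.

Angular distance δ = d/R = 1625.6 / 3440.065 = 0.472549 rad.
With φ₁ = -67.317° = -1.174903 rad and θ = 10.35° = 0.180642 rad:
Destination latitude: φ₂ = arcsin( sin φ₁ cos δ + cos φ₁ sin δ cos θ ) = arcsin(-0.648872) = -40.457°.
Then Δλ = atan2(0.031535, 0.291727) = 0.107678 rad, from sin θ sin δ cos φ₁ over cos δ − sin φ₁ sin φ₂.
Hence λ₂ = 123.548° + 6.170° = 129.718°.
The forward bearing on arrival equals the back-azimuth from the destination plus 180°.
Back-azimuth from P₂ (-40.457°, 129.718°) to P₁ (-67.317°, 123.548°), with Δλ' = λ₁ − λ₂ = -6.170°: atan2( sin Δλ' cos φ₁ , cos φ₂ sin φ₁ − sin φ₂ cos φ₁ cos Δλ' ) = 185.224°.
Final bearing = (185.224° + 180°) mod 360° = 5.224°.

final bearing 5.224°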